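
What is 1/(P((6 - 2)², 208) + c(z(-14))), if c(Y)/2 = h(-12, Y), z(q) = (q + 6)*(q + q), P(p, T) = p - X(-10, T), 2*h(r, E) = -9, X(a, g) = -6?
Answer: 1/13 ≈ 0.076923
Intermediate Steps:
h(r, E) = -9/2 (h(r, E) = (½)*(-9) = -9/2)
P(p, T) = 6 + p (P(p, T) = p - 1*(-6) = p + 6 = 6 + p)
z(q) = 2*q*(6 + q) (z(q) = (6 + q)*(2*q) = 2*q*(6 + q))
c(Y) = -9 (c(Y) = 2*(-9/2) = -9)
1/(P((6 - 2)², 208) + c(z(-14))) = 1/((6 + (6 - 2)²) - 9) = 1/((6 + 4²) - 9) = 1/((6 + 16) - 9) = 1/(22 - 9) = 1/13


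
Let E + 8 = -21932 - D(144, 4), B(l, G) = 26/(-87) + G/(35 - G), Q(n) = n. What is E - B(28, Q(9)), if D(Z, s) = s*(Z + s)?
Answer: -50967491/2262 ≈ -22532.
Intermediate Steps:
B(l, G) = -26/87 + G/(35 - G) (B(l, G) = 26*(-1/87) + G/(35 - G) = -26/87 + G/(35 - G))
E = -22532 (E = -8 + (-21932 - 4*(144 + 4)) = -8 + (-21932 - 4*148) = -8 + (-21932 - 1*592) = -8 + (-21932 - 592) = -8 - 22524 = -22532)
E - B(28, Q(9)) = -22532 - (910 - 113*9)/(87*(-35 + 9)) = -22532 - (910 - 1017)/(87*(-26)) = -22532 - (-1)*(-107)/(87*26) = -22532 - 1*107/2262 = -22532 - 107/2262 = -50967491/2262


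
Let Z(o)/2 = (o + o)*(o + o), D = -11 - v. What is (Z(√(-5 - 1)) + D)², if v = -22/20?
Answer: 335241/100 ≈ 3352.4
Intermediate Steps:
v = -11/10 (v = -22*1/20 = -11/10 ≈ -1.1000)
D = -99/10 (D = -11 - 1*(-11/10) = -11 + 11/10 = -99/10 ≈ -9.9000)
Z(o) = 8*o² (Z(o) = 2*((o + o)*(o + o)) = 2*((2*o)*(2*o)) = 2*(4*o²) = 8*o²)
(Z(√(-5 - 1)) + D)² = (8*(√(-5 - 1))² - 99/10)² = (8*(√(-6))² - 99/10)² = (8*(I*√6)² - 99/10)² = (8*(-6) - 99/10)² = (-48 - 99/10)² = (-579/10)² = 335241/100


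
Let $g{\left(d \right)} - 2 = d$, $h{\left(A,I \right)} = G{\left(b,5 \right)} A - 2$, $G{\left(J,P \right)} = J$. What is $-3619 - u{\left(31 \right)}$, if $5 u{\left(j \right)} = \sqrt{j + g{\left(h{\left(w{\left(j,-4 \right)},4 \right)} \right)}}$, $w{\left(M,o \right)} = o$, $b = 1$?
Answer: $-3619 - \frac{3 \sqrt{3}}{5} \approx -3620.0$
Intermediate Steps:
$h{\left(A,I \right)} = -2 + A$ ($h{\left(A,I \right)} = 1 A - 2 = A - 2 = -2 + A$)
$g{\left(d \right)} = 2 + d$
$u{\left(j \right)} = \frac{\sqrt{-4 + j}}{5}$ ($u{\left(j \right)} = \frac{\sqrt{j + \left(2 - 6\right)}}{5} = \frac{\sqrt{j - 4}}{5} = \frac{\sqrt{-4 + j}}{5}$)
$-3619 - u{\left(31 \right)} = -3619 - \frac{\sqrt{-4 + 31}}{5} = -3619 - \frac{\sqrt{27}}{5} = -3619 - \frac{3 \sqrt{3}}{5}$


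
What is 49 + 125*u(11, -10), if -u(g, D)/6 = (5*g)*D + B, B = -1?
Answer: 413299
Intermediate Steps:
u(g, D) = 6 - 30*D*g (u(g, D) = -6*((5*g)*D - 1) = -6*(5*D*g - 1) = -6*(-1 + 5*D*g) = 6 - 30*D*g)
49 + 125*u(11, -10) = 49 + 125*(6 - 30*(-10)*11) = 49 + 125*(6 + 3300) = 49 + 125*3306 = 49 + 413250 = 413299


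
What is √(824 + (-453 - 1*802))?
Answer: I*√431 ≈ 20.761*I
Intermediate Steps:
√(824 + (-453 - 1*802)) = √(824 + (-453 - 802)) = √(824 - 1255) = √(-431) = I*√431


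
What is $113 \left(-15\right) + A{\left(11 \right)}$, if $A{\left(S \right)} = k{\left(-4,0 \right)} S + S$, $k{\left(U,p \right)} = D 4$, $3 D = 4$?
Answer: $- \frac{4876}{3} \approx -1625.3$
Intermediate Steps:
$D = \frac{4}{3}$ ($D = \frac{1}{3} \cdot 4 = \frac{4}{3} \approx 1.3333$)
$k{\left(U,p \right)} = \frac{16}{3}$ ($k{\left(U,p \right)} = \frac{4}{3} \cdot 4 = \frac{16}{3}$)
$A{\left(S \right)} = \frac{19 S}{3}$ ($A{\left(S \right)} = \frac{16 S}{3} + S = \frac{19 S}{3}$)
$113 \left(-15\right) + A{\left(11 \right)} = 113 \left(-15\right) + \frac{19}{3} \cdot 11 = -1695 + \frac{209}{3} = - \frac{4876}{3}$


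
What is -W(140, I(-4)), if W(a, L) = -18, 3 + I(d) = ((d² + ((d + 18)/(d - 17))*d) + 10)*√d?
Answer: 18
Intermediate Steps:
I(d) = -3 + √d*(10 + d² + d*(18 + d)/(-17 + d)) (I(d) = -3 + ((d² + ((d + 18)/(d - 17))*d) + 10)*√d = -3 + ((d² + ((18 + d)/(-17 + d))*d) + 10)*√d = -3 + ((d² + d*(18 + d)/(-17 + d)) + 10)*√d = -3 + (10 + d² + d*(18 + d)/(-17 + d))*√d = -3 + √d*(10 + d² + d*(18 + d)/(-17 + d)))
-W(140, I(-4)) = -1*(-18) = 18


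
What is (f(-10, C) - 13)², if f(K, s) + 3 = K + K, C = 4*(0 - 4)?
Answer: 1296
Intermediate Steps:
C = -16 (C = 4*(-4) = -16)
f(K, s) = -3 + 2*K (f(K, s) = -3 + (K + K) = -3 + 2*K)
(f(-10, C) - 13)² = ((-3 + 2*(-10)) - 13)² = ((-3 - 20) - 13)² = (-23 - 13)² = (-36)² = 1296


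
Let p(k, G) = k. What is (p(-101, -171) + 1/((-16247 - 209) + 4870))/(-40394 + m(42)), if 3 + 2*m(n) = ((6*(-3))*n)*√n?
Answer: 94540577917/37672928512017 - 294887124*√42/12557642837339 ≈ 0.0023573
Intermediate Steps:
m(n) = -3/2 - 9*n^(3/2) (m(n) = -3/2 + (((6*(-3))*n)*√n)/2 = -3/2 + ((-18*n)*√n)/2 = -3/2 + (-18*n^(3/2))/2 = -3/2 - 9*n^(3/2))
(p(-101, -171) + 1/((-16247 - 209) + 4870))/(-40394 + m(42)) = (-101 + 1/((-16247 - 209) + 4870))/(-40394 + (-3/2 - 378*√42)) = (-101 + 1/(-16456 + 4870))/(-40394 + (-3/2 - 378*√42)) = (-101 + 1/(-11586))/(-40394 + (-3/2 - 378*√42)) = (-101 - 1/11586)/(-80791/2 - 378*√42) = -1170187/(11586*(-80791/2 - 378*√42))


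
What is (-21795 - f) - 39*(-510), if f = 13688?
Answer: -15593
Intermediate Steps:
(-21795 - f) - 39*(-510) = (-21795 - 1*13688) - 39*(-510) = (-21795 - 13688) - 1*(-19890) = -35483 + 19890 = -15593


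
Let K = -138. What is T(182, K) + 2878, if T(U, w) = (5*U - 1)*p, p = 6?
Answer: 8332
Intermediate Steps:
T(U, w) = -6 + 30*U (T(U, w) = (5*U - 1)*6 = (-1 + 5*U)*6 = -6 + 30*U)
T(182, K) + 2878 = (-6 + 30*182) + 2878 = (-6 + 5460) + 2878 = 5454 + 2878 = 8332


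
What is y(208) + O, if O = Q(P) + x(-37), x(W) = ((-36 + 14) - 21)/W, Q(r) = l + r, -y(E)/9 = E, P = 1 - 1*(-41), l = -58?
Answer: -69813/37 ≈ -1886.8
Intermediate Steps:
P = 42 (P = 1 + 41 = 42)
y(E) = -9*E
Q(r) = -58 + r
x(W) = -43/W (x(W) = (-22 - 21)/W = -43/W)
O = -549/37 (O = (-58 + 42) - 43/(-37) = -16 - 43*(-1/37) = -16 + 43/37 = -549/37 ≈ -14.838)
y(208) + O = -9*208 - 549/37 = -1872 - 549/37 = -69813/37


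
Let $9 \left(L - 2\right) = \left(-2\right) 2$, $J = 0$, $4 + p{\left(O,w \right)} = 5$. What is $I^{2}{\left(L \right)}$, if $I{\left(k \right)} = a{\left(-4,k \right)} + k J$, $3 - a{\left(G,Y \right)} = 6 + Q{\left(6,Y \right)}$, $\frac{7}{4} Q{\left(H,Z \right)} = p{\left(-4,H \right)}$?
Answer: $\frac{625}{49} \approx 12.755$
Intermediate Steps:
$p{\left(O,w \right)} = 1$ ($p{\left(O,w \right)} = -4 + 5 = 1$)
$Q{\left(H,Z \right)} = \frac{4}{7}$ ($Q{\left(H,Z \right)} = \frac{4}{7} \cdot 1 = \frac{4}{7}$)
$a{\left(G,Y \right)} = - \frac{25}{7}$ ($a{\left(G,Y \right)} = 3 - \left(6 + \frac{4}{7}\right) = 3 - \frac{46}{7} = - \frac{25}{7}$)
$L = \frac{14}{9}$ ($L = 2 + \frac{\left(-2\right) 2}{9} = 2 + \frac{1}{9} \left(-4\right) = 2 - \frac{4}{9} = \frac{14}{9} \approx 1.5556$)
$I{\left(k \right)} = - \frac{25}{7}$ ($I{\left(k \right)} = - \frac{25}{7} + k 0 = - \frac{25}{7} + 0 = - \frac{25}{7}$)
$I^{2}{\left(L \right)} = \left(- \frac{25}{7}\right)^{2} = \frac{625}{49}$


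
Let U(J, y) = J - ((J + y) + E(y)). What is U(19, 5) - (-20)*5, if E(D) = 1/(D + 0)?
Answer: 474/5 ≈ 94.800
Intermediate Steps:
E(D) = 1/D
U(J, y) = -y - 1/y (U(J, y) = J - ((J + y) + 1/y) = J - (J + y + 1/y) = J + (-J - y - 1/y) = -y - 1/y)
U(19, 5) - (-20)*5 = (-1*5 - 1/5) - (-20)*5 = (-5 - 1*⅕) - 1*(-100) = (-5 - ⅕) + 100 = -26/5 + 100 = 474/5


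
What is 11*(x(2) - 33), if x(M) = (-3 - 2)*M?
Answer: -473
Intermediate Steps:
x(M) = -5*M
11*(x(2) - 33) = 11*(-5*2 - 33) = 11*(-10 - 33) = 11*(-43) = -473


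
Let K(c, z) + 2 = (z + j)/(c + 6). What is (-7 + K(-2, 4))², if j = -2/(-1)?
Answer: 225/4 ≈ 56.250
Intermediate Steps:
j = 2 (j = -2*(-1) = 2)
K(c, z) = -2 + (2 + z)/(6 + c) (K(c, z) = -2 + (z + 2)/(c + 6) = -2 + (2 + z)/(6 + c))
(-7 + K(-2, 4))² = (-7 + (-10 + 4 - 2*(-2))/(6 - 2))² = (-7 + (-10 + 4 + 4)/4)² = (-7 + (¼)*(-2))² = (-7 - ½)² = (-15/2)² = 225/4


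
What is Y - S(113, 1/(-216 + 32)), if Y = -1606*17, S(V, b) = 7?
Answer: -27309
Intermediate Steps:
Y = -27302 (Y = -146*187 = -27302)
Y - S(113, 1/(-216 + 32)) = -27302 - 1*7 = -27302 - 7 = -27309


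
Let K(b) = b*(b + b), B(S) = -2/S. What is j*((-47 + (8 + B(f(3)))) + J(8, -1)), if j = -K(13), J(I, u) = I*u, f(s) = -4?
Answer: 15717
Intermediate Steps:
K(b) = 2*b² (K(b) = b*(2*b) = 2*b²)
j = -338 (j = -2*13² = -2*169 = -1*338 = -338)
j*((-47 + (8 + B(f(3)))) + J(8, -1)) = -338*((-47 + (8 - 2/(-4))) + 8*(-1)) = -338*((-47 + (8 - 2*(-¼))) - 8) = -338*((-47 + (8 + ½)) - 8) = -338*((-47 + 17/2) - 8) = -338*(-77/2 - 8) = -338*(-93/2) = 15717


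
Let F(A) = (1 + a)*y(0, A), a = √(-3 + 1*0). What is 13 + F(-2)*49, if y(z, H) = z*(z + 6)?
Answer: 13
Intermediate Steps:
a = I*√3 (a = √(-3 + 0) = √(-3) = I*√3 ≈ 1.732*I)
y(z, H) = z*(6 + z)
F(A) = 0 (F(A) = (1 + I*√3)*(0*(6 + 0)) = (1 + I*√3)*(0*6) = (1 + I*√3)*0 = 0)
13 + F(-2)*49 = 13 + 0*49 = 13 + 0 = 13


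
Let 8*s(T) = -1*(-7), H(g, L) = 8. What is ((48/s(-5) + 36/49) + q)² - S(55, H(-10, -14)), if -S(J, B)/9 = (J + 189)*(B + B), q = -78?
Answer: 85567140/2401 ≈ 35638.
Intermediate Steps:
s(T) = 7/8 (s(T) = (-1*(-7))/8 = (⅛)*7 = 7/8)
S(J, B) = -18*B*(189 + J) (S(J, B) = -9*(J + 189)*(B + B) = -9*(189 + J)*2*B = -18*B*(189 + J))
((48/s(-5) + 36/49) + q)² - S(55, H(-10, -14)) = ((48/(7/8) + 36/49) - 78)² - (-18)*8*(189 + 55) = ((48*(8/7) + 36*(1/49)) - 78)² - (-18)*8*244 = ((384/7 + 36/49) - 78)² - 1*(-35136) = (2724/49 - 78)² + 35136 = (-1098/49)² + 35136 = 1205604/2401 + 35136 = 85567140/2401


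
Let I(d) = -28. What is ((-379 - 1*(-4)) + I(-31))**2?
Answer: 162409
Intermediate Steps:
((-379 - 1*(-4)) + I(-31))**2 = ((-379 - 1*(-4)) - 28)**2 = ((-379 + 4) - 28)**2 = (-375 - 28)**2 = (-403)**2 = 162409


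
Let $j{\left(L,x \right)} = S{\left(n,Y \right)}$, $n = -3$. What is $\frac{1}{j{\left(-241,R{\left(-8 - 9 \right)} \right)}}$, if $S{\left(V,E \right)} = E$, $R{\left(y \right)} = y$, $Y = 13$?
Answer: $\frac{1}{13} \approx 0.076923$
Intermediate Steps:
$j{\left(L,x \right)} = 13$
$\frac{1}{j{\left(-241,R{\left(-8 - 9 \right)} \right)}} = \frac{1}{13}$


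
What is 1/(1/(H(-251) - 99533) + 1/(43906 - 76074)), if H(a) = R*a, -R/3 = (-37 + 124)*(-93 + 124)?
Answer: -15531578936/474785 ≈ -32713.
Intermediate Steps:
R = -8091 (R = -3*(-37 + 124)*(-93 + 124) = -261*31 = -3*2697 = -8091)
H(a) = -8091*a
1/(1/(H(-251) - 99533) + 1/(43906 - 76074)) = 1/(1/(-8091*(-251) - 99533) + 1/(43906 - 76074)) = 1/(1/(2030841 - 99533) + 1/(-32168)) = 1/(1/1931308 - 1/32168) = 1/(-474785/15531578936) = -15531578936/474785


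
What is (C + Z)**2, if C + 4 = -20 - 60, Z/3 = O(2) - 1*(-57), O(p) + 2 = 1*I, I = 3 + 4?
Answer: 10404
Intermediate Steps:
I = 7
O(p) = 5 (O(p) = -2 + 1*7 = -2 + 7 = 5)
Z = 186 (Z = 3*(5 - 1*(-57)) = 3*(5 + 57) = 3*62 = 186)
C = -84 (C = -4 + (-20 - 60) = -4 - 80 = -84)
(C + Z)**2 = (-84 + 186)**2 = 102**2 = 10404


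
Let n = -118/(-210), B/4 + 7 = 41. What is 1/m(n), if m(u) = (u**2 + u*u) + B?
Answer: 11025/1506362 ≈ 0.0073190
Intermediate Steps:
B = 136 (B = -28 + 4*41 = -28 + 164 = 136)
n = 59/105 (n = -118*(-1/210) = 59/105 ≈ 0.56190)
m(u) = 136 + 2*u**2 (m(u) = (u**2 + u*u) + 136 = (u**2 + u**2) + 136 = 2*u**2 + 136 = 136 + 2*u**2)
1/m(n) = 1/(136 + 2*(59/105)**2) = 1/(136 + 2*(3481/11025)) = 1/(136 + 6962/11025) = 1/(1506362/11025) = 11025/1506362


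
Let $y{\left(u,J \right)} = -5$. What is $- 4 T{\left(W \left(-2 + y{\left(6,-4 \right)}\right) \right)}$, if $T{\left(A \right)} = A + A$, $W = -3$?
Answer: $-168$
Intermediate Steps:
$T{\left(A \right)} = 2 A$
$- 4 T{\left(W \left(-2 + y{\left(6,-4 \right)}\right) \right)} = - 4 \cdot 2 \left(- 3 \left(-2 - 5\right)\right) = - 4 \cdot 2 \left(\left(-3\right) \left(-7\right)\right) = - 4 \cdot 2 \cdot 21 = \left(-4\right) 42 = -168$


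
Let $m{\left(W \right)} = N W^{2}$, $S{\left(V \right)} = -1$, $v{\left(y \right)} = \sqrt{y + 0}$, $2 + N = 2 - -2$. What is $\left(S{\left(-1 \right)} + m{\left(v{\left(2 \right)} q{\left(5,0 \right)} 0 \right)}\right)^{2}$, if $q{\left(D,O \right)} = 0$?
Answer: $1$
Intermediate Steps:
$N = 2$ ($N = -2 + \left(2 - -2\right) = -2 + \left(2 + 2\right) = -2 + 4 = 2$)
$v{\left(y \right)} = \sqrt{y}$
$m{\left(W \right)} = 2 W^{2}$
$\left(S{\left(-1 \right)} + m{\left(v{\left(2 \right)} q{\left(5,0 \right)} 0 \right)}\right)^{2} = \left(-1 + 2 \left(\sqrt{2} \cdot 0 \cdot 0\right)^{2}\right)^{2} = \left(-1 + 2 \left(0 \cdot 0\right)^{2}\right)^{2} = \left(-1 + 2 \cdot 0^{2}\right)^{2} = \left(-1 + 2 \cdot 0\right)^{2} = \left(-1 + 0\right)^{2} = \left(-1\right)^{2} = 1$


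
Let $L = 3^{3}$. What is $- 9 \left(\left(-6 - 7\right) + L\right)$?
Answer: $-126$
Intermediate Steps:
$L = 27$
$- 9 \left(\left(-6 - 7\right) + L\right) = - 9 \left(\left(-6 - 7\right) + 27\right) = - 9 \left(-13 + 27\right) = \left(-9\right) 14 = -126$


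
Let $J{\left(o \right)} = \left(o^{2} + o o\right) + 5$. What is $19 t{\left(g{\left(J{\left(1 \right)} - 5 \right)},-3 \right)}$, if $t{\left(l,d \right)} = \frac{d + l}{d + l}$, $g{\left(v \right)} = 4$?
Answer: $19$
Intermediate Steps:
$J{\left(o \right)} = 5 + 2 o^{2}$ ($J{\left(o \right)} = \left(o^{2} + o^{2}\right) + 5 = 2 o^{2} + 5 = 5 + 2 o^{2}$)
$t{\left(l,d \right)} = 1$
$19 t{\left(g{\left(J{\left(1 \right)} - 5 \right)},-3 \right)} = 19 \cdot 1 = 19$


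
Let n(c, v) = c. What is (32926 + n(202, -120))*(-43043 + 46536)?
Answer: 115716104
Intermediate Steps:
(32926 + n(202, -120))*(-43043 + 46536) = (32926 + 202)*(-43043 + 46536) = 33128*3493 = 115716104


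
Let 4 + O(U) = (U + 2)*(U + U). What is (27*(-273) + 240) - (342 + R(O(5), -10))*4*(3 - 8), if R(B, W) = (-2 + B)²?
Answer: 81629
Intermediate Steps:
O(U) = -4 + 2*U*(2 + U) (O(U) = -4 + (U + 2)*(U + U) = -4 + (2 + U)*(2*U) = -4 + 2*U*(2 + U))
(27*(-273) + 240) - (342 + R(O(5), -10))*4*(3 - 8) = (27*(-273) + 240) - (342 + (-2 + (-4 + 2*5² + 4*5))²)*4*(3 - 8) = (-7371 + 240) - (342 + (-2 + (-4 + 2*25 + 20))²)*4*(-5) = -7131 - (342 + (-2 + (-4 + 50 + 20))²)*(-20) = -7131 - (342 + (-2 + 66)²)*(-20) = -7131 - (342 + 64²)*(-20) = -7131 - (342 + 4096)*(-20) = -7131 - 4438*(-20) = -7131 - 1*(-88760) = -7131 + 88760 = 81629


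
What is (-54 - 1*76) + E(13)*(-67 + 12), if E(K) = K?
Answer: -845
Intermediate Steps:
(-54 - 1*76) + E(13)*(-67 + 12) = (-54 - 1*76) + 13*(-67 + 12) = (-54 - 76) + 13*(-55) = -130 - 715 = -845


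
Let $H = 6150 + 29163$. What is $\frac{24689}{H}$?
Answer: $\frac{24689}{35313} \approx 0.69915$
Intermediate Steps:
$H = 35313$
$\frac{24689}{H} = \frac{24689}{35313}$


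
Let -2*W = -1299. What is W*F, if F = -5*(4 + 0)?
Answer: -12990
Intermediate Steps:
W = 1299/2 (W = -½*(-1299) = 1299/2 ≈ 649.50)
F = -20 (F = -5*4 = -20)
W*F = (1299/2)*(-20) = -12990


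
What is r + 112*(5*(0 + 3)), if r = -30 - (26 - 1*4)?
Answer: 1628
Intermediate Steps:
r = -52 (r = -30 - (26 - 4) = -30 - 1*22 = -30 - 22 = -52)
r + 112*(5*(0 + 3)) = -52 + 112*(5*(0 + 3)) = -52 + 112*(5*3) = -52 + 112*15 = -52 + 1680 = 1628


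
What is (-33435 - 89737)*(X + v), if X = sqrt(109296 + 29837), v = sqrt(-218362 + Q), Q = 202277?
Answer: -123172*sqrt(139133) - 123172*I*sqrt(16085) ≈ -4.5944e+7 - 1.5621e+7*I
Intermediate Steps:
v = I*sqrt(16085) (v = sqrt(-218362 + 202277) = sqrt(-16085) = I*sqrt(16085) ≈ 126.83*I)
X = sqrt(139133) ≈ 373.01
(-33435 - 89737)*(X + v) = (-33435 - 89737)*(sqrt(139133) + I*sqrt(16085)) = -123172*(sqrt(139133) + I*sqrt(16085)) = -123172*sqrt(139133) - 123172*I*sqrt(16085)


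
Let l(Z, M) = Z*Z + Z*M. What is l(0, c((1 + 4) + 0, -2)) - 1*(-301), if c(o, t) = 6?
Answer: 301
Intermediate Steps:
l(Z, M) = Z² + M*Z
l(0, c((1 + 4) + 0, -2)) - 1*(-301) = 0*(6 + 0) - 1*(-301) = 0*6 + 301 = 0 + 301 = 301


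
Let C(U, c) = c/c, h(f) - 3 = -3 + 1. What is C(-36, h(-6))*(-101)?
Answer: -101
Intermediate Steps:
h(f) = 1 (h(f) = 3 + (-3 + 1) = 3 - 2 = 1)
C(U, c) = 1
C(-36, h(-6))*(-101) = 1*(-101) = -101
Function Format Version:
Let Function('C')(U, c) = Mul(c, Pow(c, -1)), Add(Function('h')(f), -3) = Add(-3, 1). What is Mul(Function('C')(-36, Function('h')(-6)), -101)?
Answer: -101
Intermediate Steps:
Function('h')(f) = 1 (Function('h')(f) = Add(3, Add(-3, 1)) = Add(3, -2) = 1)
Function('C')(U, c) = 1
Mul(Function('C')(-36, Function('h')(-6)), -101) = Mul(1, -101) = -101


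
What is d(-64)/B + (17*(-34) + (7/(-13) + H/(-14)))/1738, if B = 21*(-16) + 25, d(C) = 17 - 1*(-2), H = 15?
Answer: -38817083/98374276 ≈ -0.39459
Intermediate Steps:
d(C) = 19 (d(C) = 17 + 2 = 19)
B = -311 (B = -336 + 25 = -311)
d(-64)/B + (17*(-34) + (7/(-13) + H/(-14)))/1738 = 19/(-311) + (17*(-34) + (7/(-13) + 15/(-14)))/1738 = 19*(-1/311) + (-578 + (7*(-1/13) + 15*(-1/14)))*(1/1738) = -19/311 + (-578 + (-7/13 - 15/14))*(1/1738) = -19/311 + (-578 - 293/182)*(1/1738) = -19/311 - 105489/182*1/1738 = -19/311 - 105489/316316 = -38817083/98374276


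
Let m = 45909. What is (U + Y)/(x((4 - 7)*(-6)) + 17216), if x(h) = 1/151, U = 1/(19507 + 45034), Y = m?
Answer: 447414928270/167781880797 ≈ 2.6666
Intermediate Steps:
Y = 45909
U = 1/64541 ≈ 1.5494e-5
x(h) = 1/151
(U + Y)/(x((4 - 7)*(-6)) + 17216) = (1/64541 + 45909)/(1/151 + 17216) = 2963012770/(64541*(2599617/151)) = (2963012770/64541)*(151/2599617) = 447414928270/167781880797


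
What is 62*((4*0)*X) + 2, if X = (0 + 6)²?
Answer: 2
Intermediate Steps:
X = 36 (X = 6² = 36)
62*((4*0)*X) + 2 = 62*((4*0)*36) + 2 = 62*(0*36) + 2 = 62*0 + 2 = 0 + 2 = 2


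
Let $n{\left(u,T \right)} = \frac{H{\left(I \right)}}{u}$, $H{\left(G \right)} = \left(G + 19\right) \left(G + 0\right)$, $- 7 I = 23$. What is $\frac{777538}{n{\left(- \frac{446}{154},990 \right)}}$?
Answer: $\frac{26385583}{605} \approx 43613.0$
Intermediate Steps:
$I = - \frac{23}{7}$ ($I = \left(- \frac{1}{7}\right) 23 = - \frac{23}{7} \approx -3.2857$)
$H{\left(G \right)} = G \left(19 + G\right)$ ($H{\left(G \right)} = \left(19 + G\right) G = G \left(19 + G\right)$)
$n{\left(u,T \right)} = - \frac{2530}{49 u}$ ($n{\left(u,T \right)} = \frac{\left(- \frac{23}{7}\right) \left(19 - \frac{23}{7}\right)}{u} = \frac{\left(- \frac{23}{7}\right) \frac{110}{7}}{u} = - \frac{2530}{49 u}$)
$\frac{777538}{n{\left(- \frac{446}{154},990 \right)}} = \frac{777538}{\left(- \frac{2530}{49}\right) \frac{1}{\left(-446\right) \frac{1}{154}}} = \frac{777538}{\left(- \frac{2530}{49}\right) \frac{1}{- \frac{223}{77}}} = \frac{777538}{\left(- \frac{2530}{49}\right) \left(- \frac{77}{223}\right)} = \frac{777538}{\frac{27830}{1561}} = 777538 \cdot \frac{1561}{27830} = \frac{26385583}{605}$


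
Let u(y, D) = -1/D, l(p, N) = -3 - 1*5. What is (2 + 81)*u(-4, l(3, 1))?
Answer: 83/8 ≈ 10.375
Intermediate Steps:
l(p, N) = -8 (l(p, N) = -3 - 5 = -8)
(2 + 81)*u(-4, l(3, 1)) = (2 + 81)*(-1/(-8)) = 83*(-1*(-⅛)) = 83*(⅛) = 83/8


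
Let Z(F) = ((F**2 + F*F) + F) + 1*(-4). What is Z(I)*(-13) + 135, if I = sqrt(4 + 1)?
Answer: 57 - 13*sqrt(5) ≈ 27.931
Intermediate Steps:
I = sqrt(5) ≈ 2.2361
Z(F) = -4 + F + 2*F**2 (Z(F) = ((F**2 + F**2) + F) - 4 = (2*F**2 + F) - 4 = (F + 2*F**2) - 4 = -4 + F + 2*F**2)
Z(I)*(-13) + 135 = (-4 + sqrt(5) + 2*(sqrt(5))**2)*(-13) + 135 = (-4 + sqrt(5) + 2*5)*(-13) + 135 = (-4 + sqrt(5) + 10)*(-13) + 135 = (6 + sqrt(5))*(-13) + 135 = (-78 - 13*sqrt(5)) + 135 = 57 - 13*sqrt(5)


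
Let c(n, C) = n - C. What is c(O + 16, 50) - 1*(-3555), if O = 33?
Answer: 3554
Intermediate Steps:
c(O + 16, 50) - 1*(-3555) = ((33 + 16) - 1*50) - 1*(-3555) = (49 - 50) + 3555 = -1 + 3555 = 3554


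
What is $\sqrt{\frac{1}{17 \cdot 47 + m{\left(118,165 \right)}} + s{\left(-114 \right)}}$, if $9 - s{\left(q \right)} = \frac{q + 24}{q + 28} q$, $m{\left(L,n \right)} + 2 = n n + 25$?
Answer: $\frac{\sqrt{186614071894182}}{1206021} \approx 11.327$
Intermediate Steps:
$m{\left(L,n \right)} = 23 + n^{2}$ ($m{\left(L,n \right)} = -2 + \left(n n + 25\right) = -2 + \left(n^{2} + 25\right) = -2 + \left(25 + n^{2}\right) = 23 + n^{2}$)
$s{\left(q \right)} = 9 - \frac{q \left(24 + q\right)}{28 + q}$ ($s{\left(q \right)} = 9 - \frac{q + 24}{q + 28} q = 9 - \frac{24 + q}{28 + q} q = 9 - \frac{q \left(24 + q\right)}{28 + q}$)
$\sqrt{\frac{1}{17 \cdot 47 + m{\left(118,165 \right)}} + s{\left(-114 \right)}} = \sqrt{\frac{1}{17 \cdot 47 + \left(23 + 165^{2}\right)} + \frac{252 - \left(-114\right)^{2} - -1710}{28 - 114}} = \sqrt{\frac{1}{799 + \left(23 + 27225\right)} + \frac{252 - 12996 + 1710}{-86}} = \sqrt{\frac{1}{799 + 27248} - \frac{252 - 12996 + 1710}{86}} = \sqrt{\frac{1}{28047} - - \frac{5517}{43}} = \sqrt{\frac{1}{28047} + \frac{5517}{43}} = \sqrt{\frac{154735342}{1206021}} = \frac{\sqrt{186614071894182}}{1206021}$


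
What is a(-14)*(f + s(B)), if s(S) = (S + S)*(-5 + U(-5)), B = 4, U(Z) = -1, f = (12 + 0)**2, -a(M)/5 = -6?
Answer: 2880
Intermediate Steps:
a(M) = 30 (a(M) = -5*(-6) = 30)
f = 144 (f = 12**2 = 144)
s(S) = -12*S (s(S) = (S + S)*(-5 - 1) = (2*S)*(-6) = -12*S)
a(-14)*(f + s(B)) = 30*(144 - 12*4) = 30*(144 - 48) = 30*96 = 2880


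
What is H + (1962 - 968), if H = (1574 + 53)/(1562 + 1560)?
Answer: 3104895/3122 ≈ 994.52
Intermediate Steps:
H = 1627/3122 ≈ 0.52114
H + (1962 - 968) = 1627/3122 + (1962 - 968) = 1627/3122 + 994 = 3104895/3122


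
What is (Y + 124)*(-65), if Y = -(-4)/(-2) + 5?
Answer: -8255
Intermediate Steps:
Y = 3 (Y = -(-4)*(-1)/2 + 5 = -1*2 + 5 = -2 + 5 = 3)
(Y + 124)*(-65) = (3 + 124)*(-65) = 127*(-65) = -8255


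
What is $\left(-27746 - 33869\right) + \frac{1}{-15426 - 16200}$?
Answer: $- \frac{1948635991}{31626} \approx -61615.0$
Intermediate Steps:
$\left(-27746 - 33869\right) + \frac{1}{-15426 - 16200} = -61615 + \frac{1}{-31626} = -61615 - \frac{1}{31626} = - \frac{1948635991}{31626}$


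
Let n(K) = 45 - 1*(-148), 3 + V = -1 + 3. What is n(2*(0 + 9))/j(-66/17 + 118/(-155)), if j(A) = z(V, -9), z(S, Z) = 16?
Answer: 193/16 ≈ 12.063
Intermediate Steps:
V = -1 (V = -3 + (-1 + 3) = -3 + 2 = -1)
j(A) = 16
n(K) = 193 (n(K) = 45 + 148 = 193)
n(2*(0 + 9))/j(-66/17 + 118/(-155)) = 193/16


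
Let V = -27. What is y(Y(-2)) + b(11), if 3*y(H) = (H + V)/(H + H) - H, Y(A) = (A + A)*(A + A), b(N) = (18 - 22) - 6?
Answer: -1483/96 ≈ -15.448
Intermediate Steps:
b(N) = -10 (b(N) = -4 - 6 = -10)
Y(A) = 4*A² (Y(A) = (2*A)*(2*A) = 4*A²)
y(H) = -H/3 + (-27 + H)/(6*H) (y(H) = ((H - 27)/(H + H) - H)/3 = ((-27 + H)/((2*H)) - H)/3 = ((-27 + H)*(1/(2*H)) - H)/3 = ((-27 + H)/(2*H) - H)/3 = (-H + (-27 + H)/(2*H))/3 = -H/3 + (-27 + H)/(6*H))
y(Y(-2)) + b(11) = (-27 + 4*(-2)² - 2*(4*(-2)²)²)/(6*((4*(-2)²))) - 10 = (-27 + 4*4 - 2*(4*4)²)/(6*((4*4))) - 10 = (⅙)*(-27 + 16 - 2*16²)/16 - 10 = (⅙)*(1/16)*(-27 + 16 - 2*256) - 10 = (⅙)*(1/16)*(-27 + 16 - 512) - 10 = (⅙)*(1/16)*(-523) - 10 = -523/96 - 10 = -1483/96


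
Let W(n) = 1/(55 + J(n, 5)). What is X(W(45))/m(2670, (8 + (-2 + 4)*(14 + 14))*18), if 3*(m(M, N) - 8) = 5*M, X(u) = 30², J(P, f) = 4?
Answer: 150/743 ≈ 0.20188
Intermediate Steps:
W(n) = 1/59 (W(n) = 1/(55 + 4) = 1/59)
X(u) = 900
m(M, N) = 8 + 5*M/3 (m(M, N) = 8 + (5*M)/3 = 8 + 5*M/3)
X(W(45))/m(2670, (8 + (-2 + 4)*(14 + 14))*18) = 900/(8 + (5/3)*2670) = 900/(8 + 4450) = 900/4458 = 900*(1/4458) = 150/743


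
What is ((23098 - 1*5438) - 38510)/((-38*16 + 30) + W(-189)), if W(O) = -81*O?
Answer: -20850/14731 ≈ -1.4154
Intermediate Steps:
((23098 - 1*5438) - 38510)/((-38*16 + 30) + W(-189)) = ((23098 - 1*5438) - 38510)/((-38*16 + 30) - 81*(-189)) = ((23098 - 5438) - 38510)/((-608 + 30) + 15309) = (17660 - 38510)/(-578 + 15309) = -20850/14731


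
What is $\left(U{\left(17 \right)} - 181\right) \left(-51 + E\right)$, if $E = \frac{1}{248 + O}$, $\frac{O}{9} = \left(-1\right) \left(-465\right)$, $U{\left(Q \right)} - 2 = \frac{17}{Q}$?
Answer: $\frac{40242596}{4433} \approx 9078.0$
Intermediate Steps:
$U{\left(Q \right)} = 2 + \frac{17}{Q}$
$O = 4185$ ($O = 9 \left(\left(-1\right) \left(-465\right)\right) = 9 \cdot 465 = 4185$)
$E = \frac{1}{4433}$ ($E = \frac{1}{248 + 4185} = \frac{1}{4433} \approx 0.00022558$)
$\left(U{\left(17 \right)} - 181\right) \left(-51 + E\right) = \left(\left(2 + \frac{17}{17}\right) - 181\right) \left(-51 + \frac{1}{4433}\right) = \left(\left(2 + 17 \cdot \frac{1}{17}\right) - 181\right) \left(- \frac{226082}{4433}\right) = \left(\left(2 + 1\right) - 181\right) \left(- \frac{226082}{4433}\right) = \left(3 - 181\right) \left(- \frac{226082}{4433}\right) = \left(-178\right) \left(- \frac{226082}{4433}\right) = \frac{40242596}{4433}$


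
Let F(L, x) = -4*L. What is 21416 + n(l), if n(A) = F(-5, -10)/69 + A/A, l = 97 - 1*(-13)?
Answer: 1477793/69 ≈ 21417.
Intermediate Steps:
l = 110 (l = 97 + 13 = 110)
n(A) = 89/69 (n(A) = -4*(-5)/69 + A/A = 20*(1/69) + 1 = 20/69 + 1 = 89/69)
21416 + n(l) = 21416 + 89/69 = 1477793/69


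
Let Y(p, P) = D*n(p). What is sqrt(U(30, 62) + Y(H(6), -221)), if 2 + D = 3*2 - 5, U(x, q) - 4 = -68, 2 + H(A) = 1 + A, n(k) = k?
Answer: I*sqrt(69) ≈ 8.3066*I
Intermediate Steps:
H(A) = -1 + A (H(A) = -2 + (1 + A) = -1 + A)
U(x, q) = -64 (U(x, q) = 4 - 68 = -64)
D = -1 (D = -2 + (3*2 - 5) = -2 + (6 - 5) = -2 + 1 = -1)
Y(p, P) = -p
sqrt(U(30, 62) + Y(H(6), -221)) = sqrt(-64 - (-1 + 6)) = sqrt(-64 - 1*5) = sqrt(-64 - 5) = sqrt(-69) = I*sqrt(69)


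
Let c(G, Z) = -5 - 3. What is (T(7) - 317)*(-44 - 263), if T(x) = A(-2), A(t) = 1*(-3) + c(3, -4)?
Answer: 100696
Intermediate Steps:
c(G, Z) = -8
A(t) = -11 (A(t) = 1*(-3) - 8 = -3 - 8 = -11)
T(x) = -11
(T(7) - 317)*(-44 - 263) = (-11 - 317)*(-44 - 263) = -328*(-307) = 100696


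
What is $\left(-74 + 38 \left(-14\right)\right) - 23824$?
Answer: $-24430$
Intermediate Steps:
$\left(-74 + 38 \left(-14\right)\right) - 23824 = \left(-74 - 532\right) - 23824 = -606 - 23824 = -24430$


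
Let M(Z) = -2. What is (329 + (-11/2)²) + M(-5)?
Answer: 1429/4 ≈ 357.25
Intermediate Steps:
(329 + (-11/2)²) + M(-5) = (329 + (-11/2)²) - 2 = (329 + 121/4) - 2 = 1437/4 - 2 = 1429/4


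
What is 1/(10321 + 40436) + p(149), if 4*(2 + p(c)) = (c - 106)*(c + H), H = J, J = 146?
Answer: 643446493/203028 ≈ 3169.3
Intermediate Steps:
H = 146
p(c) = -2 + (-106 + c)*(146 + c)/4 (p(c) = -2 + ((c - 106)*(c + 146))/4 = -2 + ((-106 + c)*(146 + c))/4 = -2 + (-106 + c)*(146 + c)/4)
1/(10321 + 40436) + p(149) = 1/(10321 + 40436) + (-3871 + 10*149 + (¼)*149²) = 1/50757 + (-3871 + 1490 + (¼)*22201) = 1/50757 + (-3871 + 1490 + 22201/4) = 1/50757 + 12677/4 = 643446493/203028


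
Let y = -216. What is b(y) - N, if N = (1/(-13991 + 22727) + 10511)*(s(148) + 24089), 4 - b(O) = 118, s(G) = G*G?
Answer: -1407755563075/2912 ≈ -4.8343e+8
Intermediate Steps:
s(G) = G²
b(O) = -114 (b(O) = 4 - 1*118 = 4 - 118 = -114)
N = 1407755231107/2912 (N = (1/(-13991 + 22727) + 10511)*(148² + 24089) = (1/8736 + 10511)*(21904 + 24089) = (1/8736 + 10511)*45993 = (91824097/8736)*45993 = 1407755231107/2912 ≈ 4.8343e+8)
b(y) - N = -114 - 1*1407755231107/2912 = -114 - 1407755231107/2912 = -1407755563075/2912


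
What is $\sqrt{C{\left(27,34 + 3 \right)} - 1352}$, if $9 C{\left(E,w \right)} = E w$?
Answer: $i \sqrt{1241} \approx 35.228 i$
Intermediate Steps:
$C{\left(E,w \right)} = \frac{E w}{9}$
$\sqrt{C{\left(27,34 + 3 \right)} - 1352} = \sqrt{\frac{1}{9} \cdot 27 \left(34 + 3\right) - 1352} = \sqrt{\frac{1}{9} \cdot 27 \cdot 37 - 1352} = \sqrt{111 - 1352} = \sqrt{-1241} = i \sqrt{1241}$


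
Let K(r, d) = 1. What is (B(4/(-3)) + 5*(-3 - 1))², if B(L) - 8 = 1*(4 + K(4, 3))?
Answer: 49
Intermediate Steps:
B(L) = 13 (B(L) = 8 + 1*(4 + 1) = 8 + 1*5 = 8 + 5 = 13)
(B(4/(-3)) + 5*(-3 - 1))² = (13 + 5*(-3 - 1))² = (13 + 5*(-4))² = (13 - 20)² = (-7)² = 49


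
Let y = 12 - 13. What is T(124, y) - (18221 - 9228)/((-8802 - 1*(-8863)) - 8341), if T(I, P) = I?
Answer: 45031/360 ≈ 125.09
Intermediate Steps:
y = -1
T(124, y) - (18221 - 9228)/((-8802 - 1*(-8863)) - 8341) = 124 - (18221 - 9228)/((-8802 - 1*(-8863)) - 8341) = 124 - 8993/((-8802 + 8863) - 8341) = 124 - 8993/(61 - 8341) = 124 - 8993/(-8280) = 124 - 8993*(-1)/8280 = 124 - 1*(-391/360) = 124 + 391/360 = 45031/360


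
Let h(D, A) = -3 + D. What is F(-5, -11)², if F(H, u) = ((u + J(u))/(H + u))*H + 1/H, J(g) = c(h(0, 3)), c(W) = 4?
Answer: 36481/6400 ≈ 5.7002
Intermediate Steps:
J(g) = 4
F(H, u) = 1/H + H*(4 + u)/(H + u) (F(H, u) = ((u + 4)/(H + u))*H + 1/H = ((4 + u)/(H + u))*H + 1/H = H*(4 + u)/(H + u) + 1/H = 1/H + H*(4 + u)/(H + u))
F(-5, -11)² = ((-5 - 11 + 4*(-5)² - 11*(-5)²)/((-5)*(-5 - 11)))² = (-⅕*(-5 - 11 + 4*25 - 11*25)/(-16))² = (-⅕*(-1/16)*(-5 - 11 + 100 - 275))² = (-⅕*(-1/16)*(-191))² = (-191/80)² = 36481/6400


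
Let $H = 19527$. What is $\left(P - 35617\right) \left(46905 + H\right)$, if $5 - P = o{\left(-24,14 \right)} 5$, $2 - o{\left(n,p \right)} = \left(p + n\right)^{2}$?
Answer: $-2333224704$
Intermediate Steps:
$o{\left(n,p \right)} = 2 - \left(n + p\right)^{2}$ ($o{\left(n,p \right)} = 2 - \left(p + n\right)^{2} = 2 - \left(n + p\right)^{2}$)
$P = 495$ ($P = 5 - \left(2 - \left(-24 + 14\right)^{2}\right) 5 = 5 - \left(2 - \left(-10\right)^{2}\right) 5 = 5 - \left(2 - 100\right) 5 = 5 - \left(-98\right) 5 = 5 - -490 = 5 + 490 = 495$)
$\left(P - 35617\right) \left(46905 + H\right) = \left(495 - 35617\right) \left(46905 + 19527\right) = \left(-35122\right) 66432 = -2333224704$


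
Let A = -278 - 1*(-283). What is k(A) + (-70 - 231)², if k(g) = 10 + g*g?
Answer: 90636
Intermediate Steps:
A = 5 (A = -278 + 283 = 5)
k(g) = 10 + g²
k(A) + (-70 - 231)² = (10 + 5²) + (-70 - 231)² = (10 + 25) + (-301)² = 35 + 90601 = 90636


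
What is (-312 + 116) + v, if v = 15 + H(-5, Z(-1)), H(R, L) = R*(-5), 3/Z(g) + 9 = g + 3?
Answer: -156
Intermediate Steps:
Z(g) = 3/(-6 + g) (Z(g) = 3/(-9 + (g + 3)) = 3/(-9 + (3 + g)) = 3/(-6 + g))
H(R, L) = -5*R
v = 40 (v = 15 - 5*(-5) = 15 + 25 = 40)
(-312 + 116) + v = (-312 + 116) + 40 = -196 + 40 = -156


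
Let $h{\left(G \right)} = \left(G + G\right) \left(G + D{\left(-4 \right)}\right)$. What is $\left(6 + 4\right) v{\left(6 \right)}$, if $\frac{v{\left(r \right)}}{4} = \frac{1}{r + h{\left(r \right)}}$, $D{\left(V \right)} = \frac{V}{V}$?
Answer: $\frac{4}{9} \approx 0.44444$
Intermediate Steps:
$D{\left(V \right)} = 1$
$h{\left(G \right)} = 2 G \left(1 + G\right)$ ($h{\left(G \right)} = \left(G + G\right) \left(G + 1\right) = 2 G \left(1 + G\right)$)
$v{\left(r \right)} = \frac{4}{r + 2 r \left(1 + r\right)}$
$\left(6 + 4\right) v{\left(6 \right)} = \left(6 + 4\right) \frac{4}{6 \left(3 + 2 \cdot 6\right)} = 10 \cdot 4 \cdot \frac{1}{6} \frac{1}{3 + 12} = 10 \cdot 4 \cdot \frac{1}{6} \cdot \frac{1}{15} = 10 \cdot \frac{2}{45} = \frac{4}{9}$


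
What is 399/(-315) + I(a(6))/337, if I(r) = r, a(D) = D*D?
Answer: -5863/5055 ≈ -1.1598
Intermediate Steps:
a(D) = D²
399/(-315) + I(a(6))/337 = 399/(-315) + 6²/337 = 399*(-1/315) + 36*(1/337) = -19/15 + 36/337 = -5863/5055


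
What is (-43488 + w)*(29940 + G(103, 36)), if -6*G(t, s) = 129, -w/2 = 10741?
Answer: -1943804945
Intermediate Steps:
w = -21482 (w = -2*10741 = -21482)
G(t, s) = -43/2 (G(t, s) = -⅙*129 = -43/2)
(-43488 + w)*(29940 + G(103, 36)) = (-43488 - 21482)*(29940 - 43/2) = -64970*59837/2 = -1943804945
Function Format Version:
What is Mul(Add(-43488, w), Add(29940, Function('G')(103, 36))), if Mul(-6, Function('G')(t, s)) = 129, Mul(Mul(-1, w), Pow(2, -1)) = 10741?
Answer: -1943804945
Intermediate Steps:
w = -21482 (w = Mul(-2, 10741) = -21482)
Function('G')(t, s) = Rational(-43, 2) (Function('G')(t, s) = Mul(Rational(-1, 6), 129) = Rational(-43, 2))
Mul(Add(-43488, w), Add(29940, Function('G')(103, 36))) = Mul(Add(-43488, -21482), Add(29940, Rational(-43, 2))) = Mul(-64970, Rational(59837, 2)) = -1943804945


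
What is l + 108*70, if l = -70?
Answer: 7490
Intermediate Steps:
l + 108*70 = -70 + 108*70 = -70 + 7560 = 7490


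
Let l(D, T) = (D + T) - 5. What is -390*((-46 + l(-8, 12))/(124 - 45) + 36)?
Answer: -1090830/79 ≈ -13808.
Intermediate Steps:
l(D, T) = -5 + D + T
-390*((-46 + l(-8, 12))/(124 - 45) + 36) = -390*((-46 + (-5 - 8 + 12))/(124 - 45) + 36) = -390*((-46 - 1)/79 + 36) = -390*(-47*1/79 + 36) = -390*(-47/79 + 36) = -390*2797/79 = -1090830/79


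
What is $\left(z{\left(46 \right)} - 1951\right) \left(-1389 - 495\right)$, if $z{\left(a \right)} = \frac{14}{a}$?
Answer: $\frac{84527544}{23} \approx 3.6751 \cdot 10^{6}$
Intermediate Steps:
$\left(z{\left(46 \right)} - 1951\right) \left(-1389 - 495\right) = \left(\frac{14}{46} - 1951\right) \left(-1389 - 495\right) = \left(14 \cdot \frac{1}{46} - 1951\right) \left(-1884\right) = \left(\frac{7}{23} - 1951\right) \left(-1884\right) = \left(- \frac{44866}{23}\right) \left(-1884\right) = \frac{84527544}{23}$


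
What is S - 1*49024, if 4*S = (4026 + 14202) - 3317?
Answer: -181185/4 ≈ -45296.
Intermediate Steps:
S = 14911/4 (S = ((4026 + 14202) - 3317)/4 = (18228 - 3317)/4 = (¼)*14911 = 14911/4 ≈ 3727.8)
S - 1*49024 = 14911/4 - 1*49024 = 14911/4 - 49024 = -181185/4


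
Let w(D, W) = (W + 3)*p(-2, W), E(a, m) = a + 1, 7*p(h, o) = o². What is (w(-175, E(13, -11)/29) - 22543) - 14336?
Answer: -899439103/24389 ≈ -36879.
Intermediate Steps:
p(h, o) = o²/7
E(a, m) = 1 + a
w(D, W) = W²*(3 + W)/7 (w(D, W) = (W + 3)*(W²/7) = (3 + W)*(W²/7) = W²*(3 + W)/7)
(w(-175, E(13, -11)/29) - 22543) - 14336 = (((1 + 13)/29)²*(3 + (1 + 13)/29)/7 - 22543) - 14336 = ((14*(1/29))²*(3 + 14*(1/29))/7 - 22543) - 14336 = ((14/29)²*(3 + 14/29)/7 - 22543) - 14336 = ((⅐)*(196/841)*(101/29) - 22543) - 14336 = (2828/24389 - 22543) - 14336 = -549798399/24389 - 14336 = -899439103/24389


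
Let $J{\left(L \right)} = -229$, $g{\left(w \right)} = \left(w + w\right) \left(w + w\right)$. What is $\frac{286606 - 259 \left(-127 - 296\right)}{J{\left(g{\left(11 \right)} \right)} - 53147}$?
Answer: $- \frac{396163}{53376} \approx -7.4221$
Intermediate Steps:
$g{\left(w \right)} = 4 w^{2}$ ($g{\left(w \right)} = 2 w 2 w = 4 w^{2}$)
$\frac{286606 - 259 \left(-127 - 296\right)}{J{\left(g{\left(11 \right)} \right)} - 53147} = \frac{286606 - 259 \left(-127 - 296\right)}{-229 - 53147} = \frac{286606 - -109557}{-53376} = \left(286606 + 109557\right) \left(- \frac{1}{53376}\right) = 396163 \left(- \frac{1}{53376}\right) = - \frac{396163}{53376}$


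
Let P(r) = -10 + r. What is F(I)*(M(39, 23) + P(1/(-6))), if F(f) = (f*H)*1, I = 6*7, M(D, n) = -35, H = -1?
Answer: 1897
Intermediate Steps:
I = 42
F(f) = -f (F(f) = (f*(-1))*1 = -f*1 = -f)
F(I)*(M(39, 23) + P(1/(-6))) = (-1*42)*(-35 + (-10 + 1/(-6))) = -42*(-35 + (-10 - ⅙)) = -42*(-35 - 61/6) = -42*(-271/6) = 1897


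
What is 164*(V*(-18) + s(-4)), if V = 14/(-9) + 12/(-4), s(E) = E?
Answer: 12792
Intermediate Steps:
V = -41/9 (V = 14*(-⅑) + 12*(-¼) = -14/9 - 3 = -41/9 ≈ -4.5556)
164*(V*(-18) + s(-4)) = 164*(-41/9*(-18) - 4) = 164*(82 - 4) = 164*78 = 12792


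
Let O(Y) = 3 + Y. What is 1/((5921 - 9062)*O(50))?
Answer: -1/166473 ≈ -6.0070e-6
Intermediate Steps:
1/((5921 - 9062)*O(50)) = 1/((5921 - 9062)*(3 + 50)) = 1/(-3141*53) = -1/3141*1/53 = -1/166473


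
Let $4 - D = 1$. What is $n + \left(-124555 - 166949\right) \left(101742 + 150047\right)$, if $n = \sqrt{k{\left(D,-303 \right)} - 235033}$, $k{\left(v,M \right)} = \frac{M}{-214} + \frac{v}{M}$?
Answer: $-73397500656 + \frac{i \sqrt{109798533677022}}{21614} \approx -7.3397 \cdot 10^{10} + 484.8 i$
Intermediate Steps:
$D = 3$ ($D = 4 - 1 = 3$)
$k{\left(v,M \right)} = - \frac{M}{214} + \frac{v}{M}$ ($k{\left(v,M \right)} = M \left(- \frac{1}{214}\right) + \frac{v}{M} = - \frac{M}{214} + \frac{v}{M}$)
$n = \frac{i \sqrt{109798533677022}}{21614}$ ($n = \sqrt{\left(\left(- \frac{1}{214}\right) \left(-303\right) + \frac{3}{-303}\right) - 235033} = \sqrt{\left(\frac{303}{214} + 3 \left(- \frac{1}{303}\right)\right) - 235033} = \sqrt{\left(\frac{303}{214} - \frac{1}{101}\right) - 235033} = \sqrt{\frac{30389}{21614} - 235033} = \sqrt{- \frac{5079972873}{21614}} = \frac{i \sqrt{109798533677022}}{21614} \approx 484.8 i$)
$n + \left(-124555 - 166949\right) \left(101742 + 150047\right) = \frac{i \sqrt{109798533677022}}{21614} + \left(-124555 - 166949\right) \left(101742 + 150047\right) = \frac{i \sqrt{109798533677022}}{21614} - 73397500656 = -73397500656 + \frac{i \sqrt{109798533677022}}{21614}$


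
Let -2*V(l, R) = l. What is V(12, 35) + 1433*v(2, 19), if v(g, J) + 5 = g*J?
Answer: 47283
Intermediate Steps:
v(g, J) = -5 + J*g (v(g, J) = -5 + g*J = -5 + J*g)
V(l, R) = -l/2
V(12, 35) + 1433*v(2, 19) = -½*12 + 1433*(-5 + 19*2) = -6 + 1433*(-5 + 38) = -6 + 1433*33 = -6 + 47289 = 47283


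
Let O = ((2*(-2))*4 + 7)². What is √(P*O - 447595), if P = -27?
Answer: I*√449782 ≈ 670.66*I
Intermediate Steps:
O = 81 (O = (-4*4 + 7)² = (-16 + 7)² = (-9)² = 81)
√(P*O - 447595) = √(-27*81 - 447595) = √(-2187 - 447595) = √(-449782) = I*√449782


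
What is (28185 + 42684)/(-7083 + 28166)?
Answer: 70869/21083 ≈ 3.3614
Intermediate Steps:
(28185 + 42684)/(-7083 + 28166) = 70869/21083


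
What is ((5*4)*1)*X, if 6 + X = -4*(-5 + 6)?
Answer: -200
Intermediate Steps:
X = -10 (X = -6 - 4*(-5 + 6) = -6 - 4*1 = -6 - 4 = -10)
((5*4)*1)*X = ((5*4)*1)*(-10) = (20*1)*(-10) = 20*(-10) = -200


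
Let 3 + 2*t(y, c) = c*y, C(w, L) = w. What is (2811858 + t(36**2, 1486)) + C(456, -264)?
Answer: 7550481/2 ≈ 3.7752e+6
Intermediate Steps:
t(y, c) = -3/2 + c*y/2 (t(y, c) = -3/2 + (c*y)/2 = -3/2 + c*y/2)
(2811858 + t(36**2, 1486)) + C(456, -264) = (2811858 + (-3/2 + (1/2)*1486*36**2)) + 456 = (2811858 + (-3/2 + (1/2)*1486*1296)) + 456 = (2811858 + (-3/2 + 962928)) + 456 = (2811858 + 1925853/2) + 456 = 7549569/2 + 456 = 7550481/2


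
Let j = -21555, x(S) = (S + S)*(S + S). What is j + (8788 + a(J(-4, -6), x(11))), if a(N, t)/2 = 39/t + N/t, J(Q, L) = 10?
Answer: -3089565/242 ≈ -12767.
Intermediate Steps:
x(S) = 4*S² (x(S) = (2*S)*(2*S) = 4*S²)
a(N, t) = 78/t + 2*N/t (a(N, t) = 2*(39/t + N/t) = 78/t + 2*N/t)
j + (8788 + a(J(-4, -6), x(11))) = -21555 + (8788 + 2*(39 + 10)/((4*11²))) = -21555 + (8788 + 2*49/(4*121)) = -21555 + (8788 + 2*49/484) = -21555 + (8788 + 2*(1/484)*49) = -21555 + (8788 + 49/242) = -21555 + 2126745/242 = -3089565/242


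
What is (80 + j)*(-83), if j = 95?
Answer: -14525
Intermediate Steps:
(80 + j)*(-83) = (80 + 95)*(-83) = 175*(-83) = -14525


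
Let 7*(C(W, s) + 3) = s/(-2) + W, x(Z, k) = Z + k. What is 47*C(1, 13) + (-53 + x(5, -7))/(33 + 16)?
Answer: -17547/98 ≈ -179.05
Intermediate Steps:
C(W, s) = -3 - s/14 + W/7 (C(W, s) = -3 + (s/(-2) + W)/7 = -3 + (s*(-1/2) + W)/7 = -3 + (-s/2 + W)/7 = -3 + (W - s/2)/7 = -3 + (-s/14 + W/7) = -3 - s/14 + W/7)
47*C(1, 13) + (-53 + x(5, -7))/(33 + 16) = 47*(-3 - 1/14*13 + (1/7)*1) + (-53 + (5 - 7))/(33 + 16) = 47*(-3 - 13/14 + 1/7) + (-53 - 2)/49 = 47*(-53/14) - 55*1/49 = -2491/14 - 55/49 = -17547/98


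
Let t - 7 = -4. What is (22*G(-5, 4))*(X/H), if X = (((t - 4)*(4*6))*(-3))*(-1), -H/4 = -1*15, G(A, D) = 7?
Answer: -924/5 ≈ -184.80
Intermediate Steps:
t = 3 (t = 7 - 4 = 3)
H = 60 (H = -(-4)*15 = -4*(-15) = 60)
X = -72 (X = (((3 - 4)*(4*6))*(-3))*(-1) = (-1*24*(-3))*(-1) = -24*(-3)*(-1) = 72*(-1) = -72)
(22*G(-5, 4))*(X/H) = (22*7)*(-72/60) = 154*(-72*1/60) = 154*(-6/5) = -924/5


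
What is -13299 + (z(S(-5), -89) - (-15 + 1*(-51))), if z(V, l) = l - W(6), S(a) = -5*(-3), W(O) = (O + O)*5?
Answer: -13382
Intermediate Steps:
W(O) = 10*O (W(O) = (2*O)*5 = 10*O)
S(a) = 15
z(V, l) = -60 + l (z(V, l) = l - 10*6 = l - 1*60 = l - 60 = -60 + l)
-13299 + (z(S(-5), -89) - (-15 + 1*(-51))) = -13299 + ((-60 - 89) - (-15 + 1*(-51))) = -13299 + (-149 - (-15 - 51)) = -13299 + (-149 - 1*(-66)) = -13299 + (-149 + 66) = -13299 - 83 = -13382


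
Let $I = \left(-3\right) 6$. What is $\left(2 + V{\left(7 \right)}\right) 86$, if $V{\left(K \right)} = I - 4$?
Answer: $-1720$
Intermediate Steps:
$I = -18$
$V{\left(K \right)} = -22$ ($V{\left(K \right)} = -18 - 4 = -22$)
$\left(2 + V{\left(7 \right)}\right) 86 = \left(2 - 22\right) 86 = \left(-20\right) 86 = -1720$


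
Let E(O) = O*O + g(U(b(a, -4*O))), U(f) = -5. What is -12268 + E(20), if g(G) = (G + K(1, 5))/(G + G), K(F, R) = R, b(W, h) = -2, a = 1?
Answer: -11868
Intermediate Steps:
g(G) = (5 + G)/(2*G) (g(G) = (G + 5)/(G + G) = (5 + G)/((2*G)) = (5 + G)*(1/(2*G)) = (5 + G)/(2*G))
E(O) = O² (E(O) = O*O + (½)*(5 - 5)/(-5) = O² + (½)*(-⅕)*0 = O² + 0 = O²)
-12268 + E(20) = -12268 + 20² = -12268 + 400 = -11868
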